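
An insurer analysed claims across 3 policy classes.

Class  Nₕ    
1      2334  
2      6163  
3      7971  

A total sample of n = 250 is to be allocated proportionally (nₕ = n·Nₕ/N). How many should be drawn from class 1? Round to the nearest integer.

Share of class 1 = 2334/16468 = 0.14173.
Allocate 250 × 0.14173 = 35.432... → 35.

35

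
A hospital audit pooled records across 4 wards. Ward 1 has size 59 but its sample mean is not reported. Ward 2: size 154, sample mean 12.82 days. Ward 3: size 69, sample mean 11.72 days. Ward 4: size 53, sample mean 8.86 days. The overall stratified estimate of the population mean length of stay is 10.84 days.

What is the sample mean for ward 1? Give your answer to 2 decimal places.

6.42

Σ Nₕx̄ₕ = N·μ, so 59·x̄_1 = 335·10.84 − (154·12.82 + 69·11.72 + 53·8.86).
= 3631.4 − 3252.54 = 378.86.
x̄_1 = 378.86 / 59 = 6.4214... → 6.42.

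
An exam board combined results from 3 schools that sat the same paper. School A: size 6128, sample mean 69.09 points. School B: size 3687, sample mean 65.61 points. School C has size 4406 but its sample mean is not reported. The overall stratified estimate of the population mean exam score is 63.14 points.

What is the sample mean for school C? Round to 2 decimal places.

52.80

N = 6128 + 3687 + 4406 = 14221.
Overall total = μ·N = 63.14·14221 = 897913.94.
Subtract the known strata: 6128·69.09 + 3687·65.61 = 665287.59.
Remaining total for school C: 897913.94 − 665287.59 = 232626.35.
Divide by its size: 232626.35 / 4406 = 52.7976... → 52.80.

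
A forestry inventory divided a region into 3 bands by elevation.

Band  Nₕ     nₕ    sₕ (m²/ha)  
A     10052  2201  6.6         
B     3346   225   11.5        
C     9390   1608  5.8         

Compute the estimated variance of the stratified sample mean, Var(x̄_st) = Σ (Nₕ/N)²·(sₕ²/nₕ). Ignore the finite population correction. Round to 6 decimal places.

N = 22788; Wₕ = Nₕ/N.
band A: (10052/22788)²·6.6²/2201 = 0.003850883
band B: (3346/22788)²·11.5²/225 = 0.012672217
band C: (9390/22788)²·5.8²/1608 = 0.003552129
Sum = 0.020075230 → 0.020075.

0.020075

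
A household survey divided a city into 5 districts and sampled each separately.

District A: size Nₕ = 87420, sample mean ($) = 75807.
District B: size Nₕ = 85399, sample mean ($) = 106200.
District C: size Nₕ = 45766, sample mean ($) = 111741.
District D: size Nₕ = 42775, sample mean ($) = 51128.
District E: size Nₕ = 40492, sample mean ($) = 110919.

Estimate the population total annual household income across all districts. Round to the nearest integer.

27488692694

A: 87420·75807 = 6627047940
B: 85399·106200 = 9069373800
C: 45766·111741 = 5113938606
D: 42775·51128 = 2187000200
E: 40492·110919 = 4491332148
τ̂ = Σ Nₕx̄ₕ = 27488692694.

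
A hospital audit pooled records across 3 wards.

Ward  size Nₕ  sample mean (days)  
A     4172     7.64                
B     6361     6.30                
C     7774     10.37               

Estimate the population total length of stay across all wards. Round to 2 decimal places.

A: 4172·7.64 = 31874.08
B: 6361·6.30 = 40074.3
C: 7774·10.37 = 80616.38
τ̂ = Σ Nₕx̄ₕ = 152564.76.

152564.76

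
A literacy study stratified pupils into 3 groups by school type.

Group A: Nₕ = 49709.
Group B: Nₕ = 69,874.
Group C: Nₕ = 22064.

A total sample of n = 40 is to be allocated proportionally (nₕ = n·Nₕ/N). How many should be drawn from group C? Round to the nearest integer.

Share of group C = 22064/141647 = 0.15577.
Allocate 40 × 0.15577 = 6.231... → 6.

6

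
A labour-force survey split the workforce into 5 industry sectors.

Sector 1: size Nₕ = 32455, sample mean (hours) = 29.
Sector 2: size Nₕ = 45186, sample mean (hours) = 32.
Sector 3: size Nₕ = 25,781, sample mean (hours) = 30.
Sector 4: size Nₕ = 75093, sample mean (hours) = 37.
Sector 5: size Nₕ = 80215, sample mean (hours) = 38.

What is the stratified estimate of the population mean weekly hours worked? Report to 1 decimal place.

x̄_st = (Σ Nₕx̄ₕ) / (Σ Nₕ) = (32455·29 + 45186·32 + 25781·30 + 75093·37 + 80215·38) / 258730
= 8987188 / 258730 = 34.736... → 34.7.

34.7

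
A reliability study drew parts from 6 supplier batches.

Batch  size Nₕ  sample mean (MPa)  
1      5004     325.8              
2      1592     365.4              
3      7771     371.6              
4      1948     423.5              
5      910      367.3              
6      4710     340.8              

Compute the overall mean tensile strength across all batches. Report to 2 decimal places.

358.52

N = 21935; weights Wₕ = Nₕ/N = (0.2281, 0.0726, 0.3543, 0.0888, 0.0415, 0.2147).
x̄_st = Σ Wₕ·x̄ₕ = 0.2281·325.8 + 0.0726·365.4 + 0.3543·371.6 + 0.0888·423.5 + 0.0415·367.3 + 0.2147·340.8 ≈ 358.5189...
→ 358.52.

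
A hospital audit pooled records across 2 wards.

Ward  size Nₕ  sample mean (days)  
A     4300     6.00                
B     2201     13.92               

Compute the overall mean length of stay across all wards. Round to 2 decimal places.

8.68

N = 4300 + 2201 = 6501.
Weight each subgroup mean by Nₕ/N and sum.
Σ Nₕx̄ₕ = 4300·6.00 + 2201·13.92 = 25800 + 30637.92 = 56437.92.
Divide by N: 56437.92 / 6501 = 8.6814... → 8.68.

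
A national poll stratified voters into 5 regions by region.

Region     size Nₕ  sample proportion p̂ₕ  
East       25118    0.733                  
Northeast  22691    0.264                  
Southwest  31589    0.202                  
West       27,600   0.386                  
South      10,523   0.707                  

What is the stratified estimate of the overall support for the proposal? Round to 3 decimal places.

Wₕ = Nₕ/N with N = 117521: 0.2137, 0.1931, 0.2688, 0.2349, 0.0895.
p̂_st = 0.2137·0.733 + 0.1931·0.264 + 0.2688·0.202 + 0.2349·0.386 + 0.0895·0.707 ≈ 0.41589... → 0.416.

0.416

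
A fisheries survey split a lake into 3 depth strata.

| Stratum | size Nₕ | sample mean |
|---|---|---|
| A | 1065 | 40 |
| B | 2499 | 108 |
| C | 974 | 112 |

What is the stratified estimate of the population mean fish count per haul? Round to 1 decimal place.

x̄_st = (Σ Nₕx̄ₕ) / (Σ Nₕ) = (1065·40 + 2499·108 + 974·112) / 4538
= 421580 / 4538 = 92.900... → 92.9.

92.9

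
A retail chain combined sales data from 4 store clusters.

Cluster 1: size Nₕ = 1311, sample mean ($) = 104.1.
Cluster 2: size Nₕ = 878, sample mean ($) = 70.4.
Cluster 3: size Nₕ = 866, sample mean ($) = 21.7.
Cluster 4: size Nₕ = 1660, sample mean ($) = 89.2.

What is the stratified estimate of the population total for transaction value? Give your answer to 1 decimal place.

Estimate total by summing Nₕ·x̄ₕ over strata.
1311·104.1 + 878·70.4 + 866·21.7 + 1660·89.2 = 136475.1 + 61811.2 + 18792.2 + 148072 = 365150.5.

365150.5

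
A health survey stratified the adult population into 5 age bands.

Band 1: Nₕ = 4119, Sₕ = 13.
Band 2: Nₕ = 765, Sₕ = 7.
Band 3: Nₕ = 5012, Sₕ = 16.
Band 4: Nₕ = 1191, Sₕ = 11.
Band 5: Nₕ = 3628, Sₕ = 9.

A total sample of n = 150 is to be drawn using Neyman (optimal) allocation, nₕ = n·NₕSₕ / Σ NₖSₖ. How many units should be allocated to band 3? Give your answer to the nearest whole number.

1: NₕSₕ = 4119·13 = 53547
2: NₕSₕ = 765·7 = 5355
3: NₕSₕ = 5012·16 = 80192
4: NₕSₕ = 1191·11 = 13101
5: NₕSₕ = 3628·9 = 32652
Σ NₕSₕ = 184847.
n_3 = 150·80192/184847 = 65.074... → 65.

65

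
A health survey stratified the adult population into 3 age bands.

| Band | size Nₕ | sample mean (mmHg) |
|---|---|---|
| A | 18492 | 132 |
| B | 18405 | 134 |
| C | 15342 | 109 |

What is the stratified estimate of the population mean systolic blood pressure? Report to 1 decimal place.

125.9

N = 18492 + 18405 + 15342 = 52239.
Weight each subgroup mean by Nₕ/N and sum.
Σ Nₕx̄ₕ = 18492·132 + 18405·134 + 15342·109 = 2440944 + 2466270 + 1672278 = 6579492.
Divide by N: 6579492 / 52239 = 125.950... → 125.9.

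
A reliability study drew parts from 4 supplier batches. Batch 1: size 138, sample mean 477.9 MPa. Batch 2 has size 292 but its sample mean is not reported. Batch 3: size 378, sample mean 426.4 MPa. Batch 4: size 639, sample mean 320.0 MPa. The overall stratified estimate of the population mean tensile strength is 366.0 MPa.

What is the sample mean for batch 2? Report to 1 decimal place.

Σ Nₕx̄ₕ = N·μ, so 292·x̄_2 = 1447·366.0 − (138·477.9 + 378·426.4 + 639·320.0).
= 529602 − 431609.4 = 97992.6.
x̄_2 = 97992.6 / 292 = 335.591... → 335.6.

335.6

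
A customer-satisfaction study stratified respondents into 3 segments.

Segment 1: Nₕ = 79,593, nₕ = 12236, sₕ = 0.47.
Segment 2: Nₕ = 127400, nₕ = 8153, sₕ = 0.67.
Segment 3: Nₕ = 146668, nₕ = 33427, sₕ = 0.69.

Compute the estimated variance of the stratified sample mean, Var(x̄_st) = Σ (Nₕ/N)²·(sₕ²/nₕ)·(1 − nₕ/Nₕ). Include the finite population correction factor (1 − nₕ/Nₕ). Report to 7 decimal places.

N = 353661. Term for each stratum: Wₕ²sₕ²/nₕ·(1−nₕ/Nₕ).
Var(x̄_st) = 0.0000007738 + 0.0000066877 + 0.0000018913 = 0.0000093528 → 0.0000094.

0.0000094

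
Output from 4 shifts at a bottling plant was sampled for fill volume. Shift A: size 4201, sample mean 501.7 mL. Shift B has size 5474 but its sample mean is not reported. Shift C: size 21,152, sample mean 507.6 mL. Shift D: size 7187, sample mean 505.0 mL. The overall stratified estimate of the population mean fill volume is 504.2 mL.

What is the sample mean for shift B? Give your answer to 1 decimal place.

491.9

Σ Nₕx̄ₕ = N·μ, so 5474·x̄_B = 38014·504.2 − (4201·501.7 + 21152·507.6 + 7187·505.0).
= 19166658.8 − 16473831.9 = 2692826.9.
x̄_B = 2692826.9 / 5474 = 491.930... → 491.9.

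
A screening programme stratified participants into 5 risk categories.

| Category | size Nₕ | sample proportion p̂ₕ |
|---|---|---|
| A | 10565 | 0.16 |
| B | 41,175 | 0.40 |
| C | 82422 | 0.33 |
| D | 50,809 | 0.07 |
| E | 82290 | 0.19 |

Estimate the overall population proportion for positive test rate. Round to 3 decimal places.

N = 10565 + 41175 + 82422 + 50809 + 82290 = 267261.
Overall proportion = Σ (Nₕ/N)·p̂ₕ.
Σ Nₕp̂ₕ = 1690.4 + 16470 + 27199.26 + 3556.63 + 15635.1 = 64551.39.
64551.39 / 267261 = 0.24153... → 0.242.

0.242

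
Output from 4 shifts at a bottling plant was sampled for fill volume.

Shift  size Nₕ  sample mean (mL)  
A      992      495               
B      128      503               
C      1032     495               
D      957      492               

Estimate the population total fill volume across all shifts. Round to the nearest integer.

A: 992·495 = 491040
B: 128·503 = 64384
C: 1032·495 = 510840
D: 957·492 = 470844
τ̂ = Σ Nₕx̄ₕ = 1537108.

1537108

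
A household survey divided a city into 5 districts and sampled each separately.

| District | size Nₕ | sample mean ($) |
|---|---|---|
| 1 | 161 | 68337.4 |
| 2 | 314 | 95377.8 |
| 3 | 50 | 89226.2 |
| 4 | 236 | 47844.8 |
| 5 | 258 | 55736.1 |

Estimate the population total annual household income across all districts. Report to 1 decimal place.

71083547.2

Estimate total by summing Nₕ·x̄ₕ over strata.
161·68337.4 + 314·95377.8 + 50·89226.2 + 236·47844.8 + 258·55736.1 = 11002321.4 + 29948629.2 + 4461310 + 11291372.8 + 14379913.8 = 71083547.2.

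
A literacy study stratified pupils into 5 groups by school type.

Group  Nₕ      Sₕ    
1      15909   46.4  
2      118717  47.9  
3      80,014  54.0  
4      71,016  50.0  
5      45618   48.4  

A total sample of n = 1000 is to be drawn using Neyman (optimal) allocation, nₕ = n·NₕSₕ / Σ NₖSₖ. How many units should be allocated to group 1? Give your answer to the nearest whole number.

45

Σ NₕSₕ = 15909·46.4 + 118717·47.9 + 80014·54.0 + 71016·50.0 + 45618·48.4 = 16504189.1.
Share for 1: 738177.6/16504189.1 = 0.04473.
n_1 = 1000 × 0.04473 = 44.727... → 45.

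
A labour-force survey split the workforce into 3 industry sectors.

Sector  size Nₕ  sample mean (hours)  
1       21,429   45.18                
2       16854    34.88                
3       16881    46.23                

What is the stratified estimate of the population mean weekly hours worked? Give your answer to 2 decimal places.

42.35

x̄_st = (Σ Nₕx̄ₕ) / (Σ Nₕ) = (21429·45.18 + 16854·34.88 + 16881·46.23) / 55164
= 2336438.37 / 55164 = 42.3544... → 42.35.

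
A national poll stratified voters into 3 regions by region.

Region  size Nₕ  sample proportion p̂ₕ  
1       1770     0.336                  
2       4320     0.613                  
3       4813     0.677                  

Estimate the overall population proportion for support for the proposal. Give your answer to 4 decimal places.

Wₕ = Nₕ/N with N = 10903: 0.1623, 0.3962, 0.4414.
p̂_st = 0.1623·0.336 + 0.3962·0.613 + 0.4414·0.677 ≈ 0.596284... → 0.5963.

0.5963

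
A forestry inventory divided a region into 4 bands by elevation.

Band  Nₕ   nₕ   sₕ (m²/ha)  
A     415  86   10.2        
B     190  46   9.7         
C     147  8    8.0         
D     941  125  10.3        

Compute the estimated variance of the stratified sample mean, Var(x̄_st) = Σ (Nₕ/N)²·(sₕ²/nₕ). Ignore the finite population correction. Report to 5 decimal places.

0.42096

N = 1693; Wₕ = Nₕ/N.
band A: (415/1693)²·10.2²/86 = 0.07269159
band B: (190/1693)²·9.7²/46 = 0.02576196
band C: (147/1693)²·8.0²/8 = 0.06031297
band D: (941/1693)²·10.3²/125 = 0.26219824
Sum = 0.42096476 → 0.42096.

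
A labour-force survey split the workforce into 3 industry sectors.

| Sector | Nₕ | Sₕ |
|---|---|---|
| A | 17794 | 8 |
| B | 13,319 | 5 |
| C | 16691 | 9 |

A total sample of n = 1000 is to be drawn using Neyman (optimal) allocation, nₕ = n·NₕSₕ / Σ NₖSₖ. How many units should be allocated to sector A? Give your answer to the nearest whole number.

A: NₕSₕ = 17794·8 = 142352
B: NₕSₕ = 13319·5 = 66595
C: NₕSₕ = 16691·9 = 150219
Σ NₕSₕ = 359166.
n_A = 1000·142352/359166 = 396.340... → 396.

396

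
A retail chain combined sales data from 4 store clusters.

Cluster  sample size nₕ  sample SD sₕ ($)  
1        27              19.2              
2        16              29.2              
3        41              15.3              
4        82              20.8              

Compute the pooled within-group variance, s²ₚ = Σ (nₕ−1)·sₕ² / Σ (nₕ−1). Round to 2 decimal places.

Degrees of freedom: 26 + 15 + 40 + 81 = 162.
Σ(nₕ−1)sₕ² = 26·368.64 + 15·852.64 + 40·234.09 + 81·432.64 = 66781.68.
s²ₚ = 66781.68 / 162 = 412.2326... → 412.23.

412.23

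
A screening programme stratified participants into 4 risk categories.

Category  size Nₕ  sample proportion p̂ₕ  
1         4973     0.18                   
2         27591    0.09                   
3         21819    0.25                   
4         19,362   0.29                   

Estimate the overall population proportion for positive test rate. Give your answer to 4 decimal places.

0.1959

N = 4973 + 27591 + 21819 + 19362 = 73745.
Overall proportion = Σ (Nₕ/N)·p̂ₕ.
Σ Nₕp̂ₕ = 895.14 + 2483.19 + 5454.75 + 5614.98 = 14448.06.
14448.06 / 73745 = 0.195919... → 0.1959.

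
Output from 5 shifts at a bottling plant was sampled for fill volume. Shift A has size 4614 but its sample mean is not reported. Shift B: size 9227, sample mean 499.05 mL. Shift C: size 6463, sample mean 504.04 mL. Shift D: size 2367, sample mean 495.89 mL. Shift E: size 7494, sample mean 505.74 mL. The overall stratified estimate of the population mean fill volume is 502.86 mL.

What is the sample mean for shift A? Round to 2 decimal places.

507.72

Σ Nₕx̄ₕ = N·μ, so 4614·x̄_A = 30165·502.86 − (9227·499.05 + 6463·504.04 + 2367·495.89 + 7494·505.74).
= 15168771.9 − 12826132.06 = 2342639.84.
x̄_A = 2342639.84 / 4614 = 507.7243... → 507.72.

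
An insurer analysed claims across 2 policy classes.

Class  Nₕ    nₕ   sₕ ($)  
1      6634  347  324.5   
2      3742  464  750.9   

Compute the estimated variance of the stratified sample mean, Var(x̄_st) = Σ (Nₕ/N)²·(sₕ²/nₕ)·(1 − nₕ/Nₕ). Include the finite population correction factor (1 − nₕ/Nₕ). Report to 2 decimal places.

N = 10376; Wₕ = Nₕ/N.
class 1: (6634/10376)²·324.5²/347·(1 − 347/6634) = 117.55982
class 2: (3742/10376)²·750.9²/464·(1 − 464/3742) = 138.45194
Sum = 256.01176 → 256.01.

256.01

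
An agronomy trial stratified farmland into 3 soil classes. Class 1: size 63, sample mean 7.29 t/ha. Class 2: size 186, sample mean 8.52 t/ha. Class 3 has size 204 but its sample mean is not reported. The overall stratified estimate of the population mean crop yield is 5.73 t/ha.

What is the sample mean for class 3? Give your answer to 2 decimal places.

N = 63 + 186 + 204 = 453.
Overall total = μ·N = 5.73·453 = 2595.69.
Subtract the known strata: 63·7.29 + 186·8.52 = 2043.99.
Remaining total for class 3: 2595.69 − 2043.99 = 551.7.
Divide by its size: 551.7 / 204 = 2.7044... → 2.70.

2.70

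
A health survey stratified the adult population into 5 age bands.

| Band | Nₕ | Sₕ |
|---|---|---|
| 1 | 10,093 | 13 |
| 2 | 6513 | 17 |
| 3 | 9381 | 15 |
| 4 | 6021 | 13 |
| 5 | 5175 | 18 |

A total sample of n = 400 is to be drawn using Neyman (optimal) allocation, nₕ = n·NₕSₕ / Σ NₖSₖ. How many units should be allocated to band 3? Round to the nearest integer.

1: NₕSₕ = 10093·13 = 131209
2: NₕSₕ = 6513·17 = 110721
3: NₕSₕ = 9381·15 = 140715
4: NₕSₕ = 6021·13 = 78273
5: NₕSₕ = 5175·18 = 93150
Σ NₕSₕ = 554068.
n_3 = 400·140715/554068 = 101.587... → 102.

102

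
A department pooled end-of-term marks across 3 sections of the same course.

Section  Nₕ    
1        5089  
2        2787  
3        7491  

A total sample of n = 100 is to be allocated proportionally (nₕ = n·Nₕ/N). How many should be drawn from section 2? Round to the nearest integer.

N = 5089 + 2787 + 7491 = 15367.
n_2 = 100·2787/15367 = 18.136... → 18.

18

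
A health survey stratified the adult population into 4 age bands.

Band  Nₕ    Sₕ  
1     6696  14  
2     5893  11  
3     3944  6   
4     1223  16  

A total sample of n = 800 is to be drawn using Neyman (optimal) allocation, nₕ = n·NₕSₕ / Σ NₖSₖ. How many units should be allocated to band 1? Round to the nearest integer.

372

Σ NₕSₕ = 6696·14 + 5893·11 + 3944·6 + 1223·16 = 201799.
Share for 1: 93744/201799 = 0.46454.
n_1 = 800 × 0.46454 = 371.633... → 372.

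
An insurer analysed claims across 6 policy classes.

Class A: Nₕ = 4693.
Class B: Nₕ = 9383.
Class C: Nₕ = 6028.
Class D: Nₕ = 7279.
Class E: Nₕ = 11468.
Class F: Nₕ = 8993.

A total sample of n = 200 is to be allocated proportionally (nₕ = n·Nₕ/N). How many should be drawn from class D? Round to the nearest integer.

Share of class D = 7279/47844 = 0.15214.
Allocate 200 × 0.15214 = 30.428... → 30.

30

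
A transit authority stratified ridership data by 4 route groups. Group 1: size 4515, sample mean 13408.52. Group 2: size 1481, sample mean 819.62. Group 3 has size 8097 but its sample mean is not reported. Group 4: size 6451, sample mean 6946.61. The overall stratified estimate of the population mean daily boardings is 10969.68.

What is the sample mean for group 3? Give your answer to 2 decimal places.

14671.51

Σ Nₕx̄ₕ = N·μ, so 8097·x̄_3 = 20544·10969.68 − (4515·13408.52 + 1481·819.62 + 6451·6946.61).
= 225361105.92 − 106565906.13 = 118795199.79.
x̄_3 = 118795199.79 / 8097 = 14671.5079... → 14671.51.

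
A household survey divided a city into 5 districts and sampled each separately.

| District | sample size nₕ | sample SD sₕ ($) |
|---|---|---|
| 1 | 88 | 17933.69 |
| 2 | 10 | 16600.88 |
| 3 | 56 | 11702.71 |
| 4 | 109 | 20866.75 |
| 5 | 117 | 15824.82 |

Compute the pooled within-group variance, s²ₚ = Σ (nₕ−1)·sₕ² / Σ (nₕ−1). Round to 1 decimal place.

Degrees of freedom: 87 + 9 + 55 + 108 + 116 = 375.
Σ(nₕ−1)sₕ² = 87·321617237.0161 + 9·275589216.7744 + 55·136953421.3441 + 108·435421255.5625 + 116·250424928.0324 = 114068227997.8042.
s²ₚ = 114068227997.8042 / 375 = 304181941.327... → 304181941.3.

304181941.3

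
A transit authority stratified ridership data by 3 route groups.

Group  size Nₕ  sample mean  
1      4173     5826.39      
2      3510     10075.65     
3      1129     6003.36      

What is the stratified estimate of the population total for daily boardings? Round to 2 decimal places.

1: 4173·5826.39 = 24313525.47
2: 3510·10075.65 = 35365531.5
3: 1129·6003.36 = 6777793.44
τ̂ = Σ Nₕx̄ₕ = 66456850.41.

66456850.41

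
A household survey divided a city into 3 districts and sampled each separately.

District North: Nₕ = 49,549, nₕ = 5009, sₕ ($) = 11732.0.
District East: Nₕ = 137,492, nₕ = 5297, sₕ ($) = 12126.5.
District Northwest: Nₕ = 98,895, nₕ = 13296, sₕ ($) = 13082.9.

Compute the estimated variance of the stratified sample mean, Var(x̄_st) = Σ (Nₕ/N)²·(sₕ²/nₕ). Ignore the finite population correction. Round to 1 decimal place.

8783.9

N = 285936; Wₕ = Nₕ/N.
district North: (49549/285936)²·11732.0²/5009 = 825.1353
district East: (137492/285936)²·12126.5²/5297 = 6418.8637
district Northwest: (98895/285936)²·13082.9²/13296 = 1539.9195
Sum = 8783.9186 → 8783.9.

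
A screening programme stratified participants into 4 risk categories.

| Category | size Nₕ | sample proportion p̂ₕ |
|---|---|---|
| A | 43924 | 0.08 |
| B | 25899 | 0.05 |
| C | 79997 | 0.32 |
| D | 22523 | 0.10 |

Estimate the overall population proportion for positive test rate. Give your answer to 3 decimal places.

N = 43924 + 25899 + 79997 + 22523 = 172343.
Overall proportion = Σ (Nₕ/N)·p̂ₕ.
Σ Nₕp̂ₕ = 3513.92 + 1294.95 + 25599.04 + 2252.3 = 32660.21.
32660.21 / 172343 = 0.18951... → 0.190.

0.190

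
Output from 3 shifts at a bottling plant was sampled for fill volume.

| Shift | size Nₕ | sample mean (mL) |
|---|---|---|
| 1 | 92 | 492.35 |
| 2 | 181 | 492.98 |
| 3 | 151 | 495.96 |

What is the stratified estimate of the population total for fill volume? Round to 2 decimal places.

209415.54

1: 92·492.35 = 45296.2
2: 181·492.98 = 89229.38
3: 151·495.96 = 74889.96
τ̂ = Σ Nₕx̄ₕ = 209415.54.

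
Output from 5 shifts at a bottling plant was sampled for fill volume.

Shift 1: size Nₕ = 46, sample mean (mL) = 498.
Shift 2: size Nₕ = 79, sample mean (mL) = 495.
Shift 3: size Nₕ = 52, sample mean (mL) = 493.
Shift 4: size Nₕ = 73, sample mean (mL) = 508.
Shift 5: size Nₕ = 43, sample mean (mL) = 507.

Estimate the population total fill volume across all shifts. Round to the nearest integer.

Population total = Σ Nₕ·x̄ₕ (each stratum's size times its mean).
46·498 + 79·495 + 52·493 + 73·508 + 43·507 = 22908 + 39105 + 25636 + 37084 + 21801 = 146534.

146534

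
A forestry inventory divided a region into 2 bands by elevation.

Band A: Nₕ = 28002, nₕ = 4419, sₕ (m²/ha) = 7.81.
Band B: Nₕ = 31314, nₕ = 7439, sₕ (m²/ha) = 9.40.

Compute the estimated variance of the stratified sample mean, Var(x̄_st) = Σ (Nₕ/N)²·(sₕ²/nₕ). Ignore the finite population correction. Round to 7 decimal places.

N = 59316; Wₕ = Nₕ/N.
band A: (28002/59316)²·7.81²/4419 = 0.0030761850
band B: (31314/59316)²·9.40²/7439 = 0.0033103547
Sum = 0.0063865397 → 0.0063865.

0.0063865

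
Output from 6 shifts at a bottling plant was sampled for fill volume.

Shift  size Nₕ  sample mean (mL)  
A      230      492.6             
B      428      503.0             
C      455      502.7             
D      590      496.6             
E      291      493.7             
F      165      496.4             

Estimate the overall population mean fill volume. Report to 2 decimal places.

x̄_st = (Σ Nₕx̄ₕ) / (Σ Nₕ) = (230·492.6 + 428·503.0 + 455·502.7 + 590·496.6 + 291·493.7 + 165·496.4) / 2159
= 1075877.2 / 2159 = 498.3220... → 498.32.

498.32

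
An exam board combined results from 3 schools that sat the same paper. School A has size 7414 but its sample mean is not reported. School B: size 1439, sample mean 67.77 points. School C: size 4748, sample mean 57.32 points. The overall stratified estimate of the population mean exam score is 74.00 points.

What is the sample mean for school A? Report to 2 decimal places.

85.89

Σ Nₕx̄ₕ = N·μ, so 7414·x̄_A = 13601·74.00 − (1439·67.77 + 4748·57.32).
= 1006474 − 369676.39 = 636797.61.
x̄_A = 636797.61 / 7414 = 85.8912... → 85.89.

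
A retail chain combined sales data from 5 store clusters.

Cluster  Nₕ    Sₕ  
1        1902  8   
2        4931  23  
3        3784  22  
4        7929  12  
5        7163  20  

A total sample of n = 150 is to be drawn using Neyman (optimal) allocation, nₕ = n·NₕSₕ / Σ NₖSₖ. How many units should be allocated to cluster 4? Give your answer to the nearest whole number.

1: NₕSₕ = 1902·8 = 15216
2: NₕSₕ = 4931·23 = 113413
3: NₕSₕ = 3784·22 = 83248
4: NₕSₕ = 7929·12 = 95148
5: NₕSₕ = 7163·20 = 143260
Σ NₕSₕ = 450285.
n_4 = 150·95148/450285 = 31.696... → 32.

32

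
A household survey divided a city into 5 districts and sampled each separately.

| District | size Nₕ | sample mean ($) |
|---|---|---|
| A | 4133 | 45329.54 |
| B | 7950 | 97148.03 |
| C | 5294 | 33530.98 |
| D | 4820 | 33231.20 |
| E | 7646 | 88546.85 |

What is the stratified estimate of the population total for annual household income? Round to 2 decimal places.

A: 4133·45329.54 = 187346988.82
B: 7950·97148.03 = 772326838.5
C: 5294·33530.98 = 177513008.12
D: 4820·33231.20 = 160174384
E: 7646·88546.85 = 677029215.1
τ̂ = Σ Nₕx̄ₕ = 1974390434.54.

1974390434.54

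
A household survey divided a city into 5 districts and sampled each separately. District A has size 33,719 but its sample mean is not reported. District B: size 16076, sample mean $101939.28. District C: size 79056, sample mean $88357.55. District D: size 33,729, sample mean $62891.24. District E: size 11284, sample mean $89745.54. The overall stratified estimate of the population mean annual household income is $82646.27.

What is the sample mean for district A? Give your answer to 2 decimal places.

77442.79

N = 33719 + 16076 + 79056 + 33729 + 11284 = 173864.
Overall total = μ·N = 82646.27·173864 = 14369211087.28.
Subtract the known strata: 16076·101939.28 + 79056·88357.55 + 33729·62891.24 + 11284·89745.54 = 11757917645.4.
Remaining total for district A: 14369211087.28 − 11757917645.4 = 2611293441.88.
Divide by its size: 2611293441.88 / 33719 = 77442.7902... → 77442.79.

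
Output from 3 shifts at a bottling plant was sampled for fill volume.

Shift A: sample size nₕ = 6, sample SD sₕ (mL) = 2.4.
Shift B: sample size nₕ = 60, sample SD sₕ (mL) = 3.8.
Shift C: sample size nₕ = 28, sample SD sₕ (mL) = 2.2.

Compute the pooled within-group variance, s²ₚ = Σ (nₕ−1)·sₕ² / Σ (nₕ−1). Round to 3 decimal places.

A: (6−1)·2.4² = 5·5.76 = 28.8
B: (60−1)·3.8² = 59·14.44 = 851.96
C: (28−1)·2.2² = 27·4.84 = 130.68
Numerator = 1011.44; denominator = Σ(nₕ−1) = 91.
s²ₚ = 1011.44/91 = 11.11473... → 11.115.

11.115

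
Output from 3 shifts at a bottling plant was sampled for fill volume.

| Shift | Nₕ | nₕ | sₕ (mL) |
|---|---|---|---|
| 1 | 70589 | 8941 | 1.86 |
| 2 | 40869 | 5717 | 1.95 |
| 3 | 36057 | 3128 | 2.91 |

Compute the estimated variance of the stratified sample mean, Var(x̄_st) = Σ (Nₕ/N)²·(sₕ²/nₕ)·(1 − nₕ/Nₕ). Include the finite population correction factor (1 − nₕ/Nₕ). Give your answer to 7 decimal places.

N = 147515. Term for each stratum: Wₕ²sₕ²/nₕ·(1−nₕ/Nₕ).
Var(x̄_st) = 0.0000773791 + 0.0000439109 + 0.0001477117 = 0.0002690017 → 0.0002690.

0.0002690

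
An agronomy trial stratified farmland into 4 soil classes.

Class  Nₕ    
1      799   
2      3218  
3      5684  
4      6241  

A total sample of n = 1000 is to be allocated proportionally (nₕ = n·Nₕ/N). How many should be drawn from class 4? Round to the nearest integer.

391

N = 799 + 3218 + 5684 + 6241 = 15942.
n_4 = 1000·6241/15942 = 391.482... → 391.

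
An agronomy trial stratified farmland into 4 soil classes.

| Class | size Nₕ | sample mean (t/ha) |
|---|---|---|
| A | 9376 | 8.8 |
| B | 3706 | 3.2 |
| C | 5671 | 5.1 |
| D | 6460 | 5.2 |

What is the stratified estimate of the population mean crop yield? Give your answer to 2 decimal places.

N = 25213; weights Wₕ = Nₕ/N = (0.3719, 0.1470, 0.2249, 0.2562).
x̄_st = Σ Wₕ·x̄ₕ = 0.3719·8.8 + 0.1470·3.2 + 0.2249·5.1 + 0.2562·5.2 ≈ 6.2223...
→ 6.22.

6.22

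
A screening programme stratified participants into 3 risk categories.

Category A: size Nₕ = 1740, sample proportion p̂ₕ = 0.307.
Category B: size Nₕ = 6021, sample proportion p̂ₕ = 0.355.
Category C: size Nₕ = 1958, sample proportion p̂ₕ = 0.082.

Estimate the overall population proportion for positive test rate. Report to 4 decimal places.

0.2914

N = 1740 + 6021 + 1958 = 9719.
Overall proportion = Σ (Nₕ/N)·p̂ₕ.
Σ Nₕp̂ₕ = 534.18 + 2137.455 + 160.556 = 2832.191.
2832.191 / 9719 = 0.291408... → 0.2914.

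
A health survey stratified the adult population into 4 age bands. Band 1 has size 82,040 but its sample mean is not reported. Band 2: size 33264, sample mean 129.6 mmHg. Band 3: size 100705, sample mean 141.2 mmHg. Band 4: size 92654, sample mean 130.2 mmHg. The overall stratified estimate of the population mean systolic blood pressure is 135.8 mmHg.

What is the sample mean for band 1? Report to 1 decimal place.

Σ Nₕx̄ₕ = N·μ, so 82040·x̄_1 = 308663·135.8 − (33264·129.6 + 100705·141.2 + 92654·130.2).
= 41916435.4 − 30594111.2 = 11322324.2.
x̄_1 = 11322324.2 / 82040 = 138.010... → 138.0.

138.0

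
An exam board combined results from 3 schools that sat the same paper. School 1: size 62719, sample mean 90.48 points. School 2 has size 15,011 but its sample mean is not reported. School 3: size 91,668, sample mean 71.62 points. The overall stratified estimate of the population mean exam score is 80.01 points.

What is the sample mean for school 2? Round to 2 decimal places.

87.50

N = 62719 + 15011 + 91668 = 169398.
Overall total = μ·N = 80.01·169398 = 13553533.98.
Subtract the known strata: 62719·90.48 + 91668·71.62 = 12240077.28.
Remaining total for school 2: 13553533.98 − 12240077.28 = 1313456.7.
Divide by its size: 1313456.7 / 15011 = 87.4996... → 87.50.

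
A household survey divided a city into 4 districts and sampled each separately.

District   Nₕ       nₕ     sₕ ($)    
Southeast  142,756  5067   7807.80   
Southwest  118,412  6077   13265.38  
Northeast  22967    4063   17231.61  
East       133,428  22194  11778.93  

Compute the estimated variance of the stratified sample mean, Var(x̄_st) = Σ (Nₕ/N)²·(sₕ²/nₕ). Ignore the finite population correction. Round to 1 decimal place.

4594.2

N = 417563; Wₕ = Nₕ/N.
district Southeast: (142756/417563)²·7807.80²/5067 = 1406.2132
district Southwest: (118412/417563)²·13265.38²/6077 = 2328.6143
district Northeast: (22967/417563)²·17231.61²/4063 = 221.0902
district East: (133428/417563)²·11778.93²/22194 = 638.3017
Sum = 4594.2195 → 4594.2.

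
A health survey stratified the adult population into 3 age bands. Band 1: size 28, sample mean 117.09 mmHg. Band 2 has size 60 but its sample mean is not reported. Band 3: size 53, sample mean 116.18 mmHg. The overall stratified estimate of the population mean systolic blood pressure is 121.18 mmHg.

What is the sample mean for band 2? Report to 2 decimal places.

127.51

Σ Nₕx̄ₕ = N·μ, so 60·x̄_2 = 141·121.18 − (28·117.09 + 53·116.18).
= 17086.38 − 9436.06 = 7650.32.
x̄_2 = 7650.32 / 60 = 127.5053... → 127.51.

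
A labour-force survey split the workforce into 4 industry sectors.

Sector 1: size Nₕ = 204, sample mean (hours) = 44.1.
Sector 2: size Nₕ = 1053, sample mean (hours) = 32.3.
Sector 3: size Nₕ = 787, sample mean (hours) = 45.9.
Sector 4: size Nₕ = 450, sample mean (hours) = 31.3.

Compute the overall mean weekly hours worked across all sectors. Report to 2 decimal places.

37.38

N = 2494; weights Wₕ = Nₕ/N = (0.0818, 0.4222, 0.3156, 0.1804).
x̄_st = Σ Wₕ·x̄ₕ = 0.0818·44.1 + 0.4222·32.3 + 0.3156·45.9 + 0.1804·31.3 ≈ 37.3763...
→ 37.38.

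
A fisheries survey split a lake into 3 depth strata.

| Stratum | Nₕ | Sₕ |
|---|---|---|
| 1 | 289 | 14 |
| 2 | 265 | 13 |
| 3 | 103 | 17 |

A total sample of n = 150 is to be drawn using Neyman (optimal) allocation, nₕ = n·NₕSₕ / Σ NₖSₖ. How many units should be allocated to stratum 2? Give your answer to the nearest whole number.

56

Σ NₕSₕ = 289·14 + 265·13 + 103·17 = 9242.
Share for 2: 3445/9242 = 0.37275.
n_2 = 150 × 0.37275 = 55.913... → 56.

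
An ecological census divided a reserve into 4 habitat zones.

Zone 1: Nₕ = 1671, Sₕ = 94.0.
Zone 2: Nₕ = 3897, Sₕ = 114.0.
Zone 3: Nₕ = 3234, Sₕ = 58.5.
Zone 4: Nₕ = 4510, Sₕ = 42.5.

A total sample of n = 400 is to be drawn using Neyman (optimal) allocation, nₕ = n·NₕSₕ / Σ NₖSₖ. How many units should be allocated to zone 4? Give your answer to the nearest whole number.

78

Σ NₕSₕ = 1671·94.0 + 3897·114.0 + 3234·58.5 + 4510·42.5 = 982196.
Share for 4: 191675/982196 = 0.19515.
n_4 = 400 × 0.19515 = 78.060... → 78.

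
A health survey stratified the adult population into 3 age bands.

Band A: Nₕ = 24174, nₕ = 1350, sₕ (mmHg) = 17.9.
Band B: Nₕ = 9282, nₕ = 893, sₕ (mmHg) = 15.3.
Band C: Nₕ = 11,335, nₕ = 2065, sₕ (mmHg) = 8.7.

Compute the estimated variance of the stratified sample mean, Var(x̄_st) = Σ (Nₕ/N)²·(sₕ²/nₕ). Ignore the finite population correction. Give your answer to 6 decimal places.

0.082738

N = 44791; Wₕ = Nₕ/N.
band A: (24174/44791)²·17.9²/1350 = 0.069133383
band B: (9282/44791)²·15.3²/893 = 0.011257268
band C: (11335/44791)²·8.7²/2065 = 0.002347362
Sum = 0.082738013 → 0.082738.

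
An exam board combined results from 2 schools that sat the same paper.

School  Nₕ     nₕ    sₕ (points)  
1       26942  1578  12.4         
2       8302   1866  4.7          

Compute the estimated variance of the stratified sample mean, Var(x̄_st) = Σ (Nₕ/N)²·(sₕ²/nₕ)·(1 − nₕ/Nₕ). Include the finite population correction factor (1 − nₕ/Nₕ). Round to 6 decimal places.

N = 35244. Term for each stratum: Wₕ²sₕ²/nₕ·(1−nₕ/Nₕ).
Var(x̄_st) = 0.053606020 + 0.000509228 = 0.054115248 → 0.054115.

0.054115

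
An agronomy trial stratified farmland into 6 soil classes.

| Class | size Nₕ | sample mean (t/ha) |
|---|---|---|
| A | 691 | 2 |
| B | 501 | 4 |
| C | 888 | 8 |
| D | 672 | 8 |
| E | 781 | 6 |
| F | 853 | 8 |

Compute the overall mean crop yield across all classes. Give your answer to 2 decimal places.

x̄_st = (Σ Nₕx̄ₕ) / (Σ Nₕ) = (691·2 + 501·4 + 888·8 + 672·8 + 781·6 + 853·8) / 4386
= 27376 / 4386 = 6.2417... → 6.24.

6.24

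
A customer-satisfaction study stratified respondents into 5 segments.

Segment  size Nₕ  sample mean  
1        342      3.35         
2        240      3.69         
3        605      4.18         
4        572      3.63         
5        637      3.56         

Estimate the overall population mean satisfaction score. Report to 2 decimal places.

N = 342 + 240 + 605 + 572 + 637 = 2396.
Overall mean = Σ (Nₕ/N)·x̄ₕ — weight by population share, not a simple average.
Σ Nₕx̄ₕ = 342·3.35 + 240·3.69 + 605·4.18 + 572·3.63 + 637·3.56 = 1145.7 + 885.6 + 2528.9 + 2076.36 + 2267.72 = 8904.28.
Divide by N: 8904.28 / 2396 = 3.7163... → 3.72.

3.72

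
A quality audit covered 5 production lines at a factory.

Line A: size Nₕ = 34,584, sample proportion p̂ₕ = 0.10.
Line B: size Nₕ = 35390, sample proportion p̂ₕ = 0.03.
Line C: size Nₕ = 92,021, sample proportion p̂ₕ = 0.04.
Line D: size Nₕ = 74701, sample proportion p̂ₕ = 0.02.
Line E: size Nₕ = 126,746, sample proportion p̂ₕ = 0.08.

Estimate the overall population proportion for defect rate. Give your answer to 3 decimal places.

0.055

Wₕ = Nₕ/N with N = 363442: 0.0952, 0.0974, 0.2532, 0.2055, 0.3487.
p̂_st = 0.0952·0.10 + 0.0974·0.03 + 0.2532·0.04 + 0.2055·0.02 + 0.3487·0.08 ≈ 0.05457... → 0.055.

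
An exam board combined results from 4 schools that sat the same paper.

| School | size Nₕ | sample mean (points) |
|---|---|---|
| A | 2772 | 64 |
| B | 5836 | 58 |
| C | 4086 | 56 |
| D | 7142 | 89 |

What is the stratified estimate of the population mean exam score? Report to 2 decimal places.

69.59

N = 2772 + 5836 + 4086 + 7142 = 19836.
The stratified mean weights each stratum mean by its population share Nₕ/N.
Σ Nₕx̄ₕ = 2772·64 + 5836·58 + 4086·56 + 7142·89 = 177408 + 338488 + 228816 + 635638 = 1380350.
Divide by N: 1380350 / 19836 = 69.5881... → 69.59.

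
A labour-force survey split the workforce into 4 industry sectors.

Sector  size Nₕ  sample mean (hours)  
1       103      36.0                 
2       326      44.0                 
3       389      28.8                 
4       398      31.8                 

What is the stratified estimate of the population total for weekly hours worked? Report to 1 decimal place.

41911.6

1: 103·36.0 = 3708
2: 326·44.0 = 14344
3: 389·28.8 = 11203.2
4: 398·31.8 = 12656.4
τ̂ = Σ Nₕx̄ₕ = 41911.6.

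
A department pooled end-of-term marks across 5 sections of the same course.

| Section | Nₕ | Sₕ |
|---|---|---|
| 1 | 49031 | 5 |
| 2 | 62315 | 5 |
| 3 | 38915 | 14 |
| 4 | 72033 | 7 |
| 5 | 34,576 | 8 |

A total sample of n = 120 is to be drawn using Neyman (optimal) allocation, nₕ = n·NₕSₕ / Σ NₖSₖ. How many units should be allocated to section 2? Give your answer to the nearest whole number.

Σ NₕSₕ = 49031·5 + 62315·5 + 38915·14 + 72033·7 + 34576·8 = 1882379.
Share for 2: 311575/1882379 = 0.16552.
n_2 = 120 × 0.16552 = 19.863... → 20.

20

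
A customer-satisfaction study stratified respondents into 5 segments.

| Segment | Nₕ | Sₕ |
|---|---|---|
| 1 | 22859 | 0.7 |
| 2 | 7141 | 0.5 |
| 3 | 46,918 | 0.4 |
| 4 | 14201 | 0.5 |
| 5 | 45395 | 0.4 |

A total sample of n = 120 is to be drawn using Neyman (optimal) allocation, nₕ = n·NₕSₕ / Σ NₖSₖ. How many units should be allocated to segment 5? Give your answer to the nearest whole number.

34

1: NₕSₕ = 22859·0.7 = 16001.3
2: NₕSₕ = 7141·0.5 = 3570.5
3: NₕSₕ = 46918·0.4 = 18767.2
4: NₕSₕ = 14201·0.5 = 7100.5
5: NₕSₕ = 45395·0.4 = 18158
Σ NₕSₕ = 63597.5.
n_5 = 120·18158/63597.5 = 34.262... → 34.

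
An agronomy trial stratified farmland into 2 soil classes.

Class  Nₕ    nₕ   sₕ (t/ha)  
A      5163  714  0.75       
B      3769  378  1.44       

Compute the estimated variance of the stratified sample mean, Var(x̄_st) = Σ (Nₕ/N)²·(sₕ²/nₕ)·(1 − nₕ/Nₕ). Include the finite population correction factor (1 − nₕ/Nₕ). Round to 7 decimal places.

0.0011056

N = 8932. Term for each stratum: Wₕ²sₕ²/nₕ·(1−nₕ/Nₕ).
Var(x̄_st) = 0.0002268253 + 0.0008787993 = 0.0011056245 → 0.0011056.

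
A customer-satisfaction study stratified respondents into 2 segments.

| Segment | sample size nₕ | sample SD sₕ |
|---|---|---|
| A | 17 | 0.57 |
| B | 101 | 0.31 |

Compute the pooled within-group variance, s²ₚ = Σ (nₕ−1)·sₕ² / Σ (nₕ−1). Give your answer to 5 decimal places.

0.12766

A: (17−1)·0.57² = 16·0.3249 = 5.1984
B: (101−1)·0.31² = 100·0.0961 = 9.61
Numerator = 14.8084; denominator = Σ(nₕ−1) = 116.
s²ₚ = 14.8084/116 = 0.1276586... → 0.12766.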